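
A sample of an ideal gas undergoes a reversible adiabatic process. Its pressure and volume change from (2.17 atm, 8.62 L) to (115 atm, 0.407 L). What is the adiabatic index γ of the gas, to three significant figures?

γ ≈ 1.30

PV^γ = const ⇒ γ = ln(P₂/P₁) / ln(V₁/V₂).
γ = ln(115/2.17) / ln(8.62/0.407) = 1.3.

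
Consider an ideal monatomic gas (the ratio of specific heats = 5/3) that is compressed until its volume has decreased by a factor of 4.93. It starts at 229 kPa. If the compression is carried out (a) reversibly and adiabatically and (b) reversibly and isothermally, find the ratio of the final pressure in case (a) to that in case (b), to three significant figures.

Isothermal: P_b = P₁(V₁/V₂) = 229×4.93.
Adiabatic: P_a = P₁(V₁/V₂)^γ = 229×4.93^(5/3).
P_a/P_b = (V₁/V₂)^(γ−1) = 4.93^(2/3) = 2.897.

P_adiabatic / P_isothermal ≈ 2.90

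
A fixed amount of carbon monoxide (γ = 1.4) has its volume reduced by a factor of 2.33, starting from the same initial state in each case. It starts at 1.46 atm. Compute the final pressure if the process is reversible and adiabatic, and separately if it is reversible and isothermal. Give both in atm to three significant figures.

adiabatic: 4.77 atm; isothermal: 3.40 atm

Isothermal: P₂ = P₁(V₁/V₂) = 1.46×2.33 = 3.402 atm.
Adiabatic: P₂ = P₁(V₁/V₂)^γ = 1.46×2.33^(1.4) = 4.771 atm.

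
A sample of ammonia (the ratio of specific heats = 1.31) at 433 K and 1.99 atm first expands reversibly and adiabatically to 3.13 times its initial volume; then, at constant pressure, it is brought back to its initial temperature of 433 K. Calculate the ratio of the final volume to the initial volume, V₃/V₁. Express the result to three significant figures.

V₃/V₁ ≈ 4.46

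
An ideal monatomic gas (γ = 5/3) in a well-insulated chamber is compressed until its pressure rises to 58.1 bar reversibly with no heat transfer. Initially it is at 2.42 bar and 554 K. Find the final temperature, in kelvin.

Along an adiabat T P^((1−γ)/γ) is constant, so T₂ = T₁ (P₂/P₁)^((γ−1)/γ).
T₂ = 554 × (58.1/2.42)^(2/5) = 1975 K.

T₂ ≈ 1980 K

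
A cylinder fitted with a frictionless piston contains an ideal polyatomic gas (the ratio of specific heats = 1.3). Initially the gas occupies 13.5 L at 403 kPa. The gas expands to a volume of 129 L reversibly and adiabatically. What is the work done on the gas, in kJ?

W ≈ -8.92 kJ

P₂ = P₁(V₁/V₂)^γ = 403×(13.5/129)^(1.3) = 21.43 kPa.
For a reversible adiabat, W_by_gas = (P₁V₁ − P₂V₂)/(γ−1).
W_by = (403000×0.0135 − 21430×0.129) / (0.3) = 8921 J.
W_on_gas = −W_by = -8921 J.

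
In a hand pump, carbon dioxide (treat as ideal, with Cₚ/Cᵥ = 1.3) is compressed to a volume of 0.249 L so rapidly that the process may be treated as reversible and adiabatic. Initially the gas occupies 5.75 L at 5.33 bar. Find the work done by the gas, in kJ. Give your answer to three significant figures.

W ≈ -16.0 kJ

P₂ = P₁(V₁/V₂)^γ = 5.33×(5.75/0.249)^(1.3) = 315.7 bar.
For a reversible adiabat, W_by_gas = (P₁V₁ − P₂V₂)/(γ−1).
W_by = (533000×0.00575 − 3.157×10^7×0.000249) / (0.3) = -15980 J.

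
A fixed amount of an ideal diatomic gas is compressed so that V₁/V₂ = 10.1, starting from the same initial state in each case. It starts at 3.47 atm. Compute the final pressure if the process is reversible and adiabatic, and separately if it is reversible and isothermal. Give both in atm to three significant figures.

For a diatomic ideal gas γ = 7/5.
Isothermal: P₂ = P₁(V₁/V₂) = 3.47×10.1 = 35.05 atm.
Adiabatic: P₂ = P₁(V₁/V₂)^γ = 3.47×10.1^(7/5) = 88.39 atm.

adiabatic: 88.4 atm; isothermal: 35.0 atm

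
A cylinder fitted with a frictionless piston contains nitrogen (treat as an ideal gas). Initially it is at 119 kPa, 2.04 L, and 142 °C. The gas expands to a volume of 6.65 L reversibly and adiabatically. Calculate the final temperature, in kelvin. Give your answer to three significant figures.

T₂ ≈ 259 K

For a reversible adiabat TV^(γ−1) is constant, so T₂ = T₁ (V₁/V₂)^(γ−1).
γ = 7/5 for a diatomic ideal gas.
T₁ = 142 °C = 415.1 K.
T₂ = 415.1 × (2.04/6.65)^(2/5) = 258.8 K.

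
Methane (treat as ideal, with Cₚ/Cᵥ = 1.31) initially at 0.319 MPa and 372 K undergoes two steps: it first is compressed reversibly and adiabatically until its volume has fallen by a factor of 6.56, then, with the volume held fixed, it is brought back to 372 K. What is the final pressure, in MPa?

P₃ ≈ 2.09 MPa

Adiabatic step (PV^γ = const): P₂ = 0.319×6.56^(1.31) = 3.749 MPa; T₂ = 372×6.56^(0.31) = 666.5 K.
Isochoric: P₃ = P₂(T₃/T₂) = 3.749 × (372/666.5) = 2.093 MPa.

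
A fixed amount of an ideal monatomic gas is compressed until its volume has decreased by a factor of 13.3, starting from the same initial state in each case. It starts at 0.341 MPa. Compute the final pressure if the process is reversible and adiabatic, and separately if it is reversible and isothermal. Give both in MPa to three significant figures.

For a monatomic ideal gas γ = 5/3.
Isothermal: P₂ = P₁(V₁/V₂) = 0.341×13.3 = 4.535 MPa.
Adiabatic: P₂ = P₁(V₁/V₂)^γ = 0.341×13.3^(5/3) = 25.46 MPa.

adiabatic: 25.5 MPa; isothermal: 4.54 MPa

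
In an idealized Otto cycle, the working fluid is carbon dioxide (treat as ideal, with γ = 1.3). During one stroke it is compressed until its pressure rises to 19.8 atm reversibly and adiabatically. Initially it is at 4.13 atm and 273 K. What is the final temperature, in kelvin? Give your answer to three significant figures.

T₂ ≈ 392 K

Adiabatic: T₂/T₁ = (P₂/P₁)^((γ−1)/γ).
T₂ = 273 × (19.8/4.13)^(0.231) = 392 K.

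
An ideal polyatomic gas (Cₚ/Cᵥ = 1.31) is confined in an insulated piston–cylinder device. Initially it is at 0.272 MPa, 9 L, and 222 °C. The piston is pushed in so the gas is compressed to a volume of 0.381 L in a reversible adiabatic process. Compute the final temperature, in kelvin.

For a reversible adiabat TV^(γ−1) is constant, so T₂ = T₁ (V₁/V₂)^(γ−1).
T₁ = 222 °C = 495.1 K.
T₂ = 495.1 × (9/0.381)^(0.31) = 1320 K.

T₂ ≈ 1320 K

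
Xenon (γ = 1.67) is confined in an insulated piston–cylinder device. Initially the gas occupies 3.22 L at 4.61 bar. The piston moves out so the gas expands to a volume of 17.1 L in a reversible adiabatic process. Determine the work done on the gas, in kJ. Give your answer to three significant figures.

P₂ = P₁(V₁/V₂)^γ = 4.61×(3.22/17.1)^(1.67) = 0.2836 bar.
For a reversible adiabat, W_by_gas = (P₁V₁ − P₂V₂)/(γ−1).
W_by = (461000×0.00322 − 28360×0.0171) / (0.67) = 1492 J.
W_on_gas = −W_by = -1492 J.

W ≈ -1.49 kJ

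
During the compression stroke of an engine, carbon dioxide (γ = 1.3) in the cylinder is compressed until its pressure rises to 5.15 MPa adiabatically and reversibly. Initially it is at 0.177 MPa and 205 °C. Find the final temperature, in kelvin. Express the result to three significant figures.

T₂ ≈ 1040 K

Adiabatic: T₂/T₁ = (P₂/P₁)^((γ−1)/γ).
T₁ = 205 °C = 478.1 K.
T₂ = 478.1 × (5.15/0.177)^(0.231) = 1041 K.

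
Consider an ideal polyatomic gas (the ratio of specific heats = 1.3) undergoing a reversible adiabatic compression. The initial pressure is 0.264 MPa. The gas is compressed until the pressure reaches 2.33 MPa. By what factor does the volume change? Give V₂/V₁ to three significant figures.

From PV^γ = const, V₂/V₁ = (P₁/P₂)^(1/γ).
V₂/V₁ = (0.264/2.33)^(0.769) = 0.1873.

V₂/V₁ ≈ 0.187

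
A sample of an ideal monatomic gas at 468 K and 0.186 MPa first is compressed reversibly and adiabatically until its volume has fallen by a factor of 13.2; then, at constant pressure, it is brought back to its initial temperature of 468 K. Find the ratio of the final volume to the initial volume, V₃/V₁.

V₃/V₁ ≈ 0.0136

For a monatomic ideal gas γ = 5/3.
Adiabatic step: V₂/V₁ = 0.07576; T₂ = T₁·13.2^(2/3) = 2614 K.
Isobaric step: V₃/V₂ = T₃/T₂ = 468/2614.
V₃/V₁ = (V₂/V₁)(V₃/V₂) = 0.07576 × (468/2614) = 0.01356.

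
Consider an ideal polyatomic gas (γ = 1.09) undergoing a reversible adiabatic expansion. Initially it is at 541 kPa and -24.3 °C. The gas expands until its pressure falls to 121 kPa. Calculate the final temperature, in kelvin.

Along an adiabat T P^((1−γ)/γ) is constant, so T₂ = T₁ (P₂/P₁)^((γ−1)/γ).
T₁ = -24.3 °C = 248.8 K.
T₂ = 248.8 × (121/541)^(0.0826) = 219.9 K.

T₂ ≈ 220 K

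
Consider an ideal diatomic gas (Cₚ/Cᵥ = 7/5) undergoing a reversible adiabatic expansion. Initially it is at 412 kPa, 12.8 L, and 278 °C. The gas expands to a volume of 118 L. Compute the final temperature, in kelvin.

For a reversible adiabat TV^(γ−1) is constant, so T₂ = T₁ (V₁/V₂)^(γ−1).
T₁ = 278 °C = 551.1 K.
T₂ = 551.1 × (12.8/118)^(2/5) = 226.7 K.

T₂ ≈ 227 K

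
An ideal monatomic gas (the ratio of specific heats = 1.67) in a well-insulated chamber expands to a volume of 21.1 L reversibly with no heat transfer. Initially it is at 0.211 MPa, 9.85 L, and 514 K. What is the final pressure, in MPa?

Since PV^γ is constant along a reversible adiabat, P₂ = P₁ (V₁/V₂)^γ.
P₂ = 0.211 × (9.85/21.1)^(1.67) = 0.05912 MPa.

P₂ ≈ 0.0591 MPa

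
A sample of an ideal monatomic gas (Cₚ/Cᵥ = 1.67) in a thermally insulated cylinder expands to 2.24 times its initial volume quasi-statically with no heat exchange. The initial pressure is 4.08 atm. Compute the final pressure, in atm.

Since PV^γ is constant along a reversible adiabat, P₂ = P₁ (V₁/V₂)^γ.
P₂ = 4.08 × (1/2.24)^(1.67) = 1.061 atm.

P₂ ≈ 1.06 atm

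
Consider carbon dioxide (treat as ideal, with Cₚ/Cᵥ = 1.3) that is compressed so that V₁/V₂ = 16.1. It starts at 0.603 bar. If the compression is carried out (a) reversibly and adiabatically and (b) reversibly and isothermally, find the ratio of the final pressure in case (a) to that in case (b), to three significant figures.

Isothermal: P_b = P₁(V₁/V₂) = 0.603×16.1.
Adiabatic: P_a = P₁(V₁/V₂)^γ = 0.603×16.1^(1.3).
P_a/P_b = (V₁/V₂)^(γ−1) = 16.1^(0.3) = 2.302.

P_adiabatic / P_isothermal ≈ 2.30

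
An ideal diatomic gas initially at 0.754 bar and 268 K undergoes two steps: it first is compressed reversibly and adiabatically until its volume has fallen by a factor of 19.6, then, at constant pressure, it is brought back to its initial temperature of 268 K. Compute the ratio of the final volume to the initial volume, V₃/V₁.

For a diatomic ideal gas γ = 7/5.
Adiabatic step: V₂/V₁ = 0.05102; T₂ = T₁·19.6^(2/5) = 881.1 K.
Isobaric step: V₃/V₂ = T₃/T₂ = 268/881.1.
V₃/V₁ = (V₂/V₁)(V₃/V₂) = 0.05102 × (268/881.1) = 0.01552.

V₃/V₁ ≈ 0.0155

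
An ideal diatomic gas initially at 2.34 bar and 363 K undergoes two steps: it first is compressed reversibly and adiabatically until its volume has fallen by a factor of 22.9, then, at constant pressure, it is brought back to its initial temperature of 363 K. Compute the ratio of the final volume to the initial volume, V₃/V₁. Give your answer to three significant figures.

For a diatomic ideal gas γ = 7/5.
Adiabatic step: V₂/V₁ = 0.04367; T₂ = T₁·22.9^(2/5) = 1270 K.
Isobaric step: V₃/V₂ = T₃/T₂ = 363/1270.
V₃/V₁ = (V₂/V₁)(V₃/V₂) = 0.04367 × (363/1270) = 0.01248.

V₃/V₁ ≈ 0.0125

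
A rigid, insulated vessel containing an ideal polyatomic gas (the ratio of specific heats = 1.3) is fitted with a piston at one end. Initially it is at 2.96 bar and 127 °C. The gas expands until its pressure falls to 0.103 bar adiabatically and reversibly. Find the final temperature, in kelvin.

Along an adiabat T P^((1−γ)/γ) is constant, so T₂ = T₁ (P₂/P₁)^((γ−1)/γ).
T₁ = 127 °C = 400.1 K.
T₂ = 400.1 × (0.103/2.96)^(0.231) = 184.4 K.

T₂ ≈ 184 K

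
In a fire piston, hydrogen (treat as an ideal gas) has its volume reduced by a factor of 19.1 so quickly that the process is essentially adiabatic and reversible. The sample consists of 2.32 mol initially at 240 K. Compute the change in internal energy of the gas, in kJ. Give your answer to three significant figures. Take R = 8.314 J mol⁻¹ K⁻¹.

For a reversible adiabat TV^(γ−1) is constant, so T₂ = T₁ (V₁/V₂)^(γ−1).
γ = 7/5 for a diatomic ideal gas, so γ−1 = 2/5.
T₂ = 240 × 19.1^(2/5) = 781 K.
Q = 0, so ΔU = W_on_gas = nCᵥΔT with Cᵥ = R/(γ−1) = 20.79 J/(mol·K).
ΔU = 2.32 × 20.79 × (781 − 240) = 26090 J.

ΔU ≈ 26.1 kJ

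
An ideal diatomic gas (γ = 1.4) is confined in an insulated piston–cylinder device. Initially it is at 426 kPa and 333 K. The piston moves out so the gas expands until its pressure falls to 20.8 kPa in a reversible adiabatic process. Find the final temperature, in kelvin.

Along an adiabat T P^((1−γ)/γ) is constant, so T₂ = T₁ (P₂/P₁)^((γ−1)/γ).
T₂ = 333 × (20.8/426)^(0.286) = 140.5 K.

T₂ ≈ 141 K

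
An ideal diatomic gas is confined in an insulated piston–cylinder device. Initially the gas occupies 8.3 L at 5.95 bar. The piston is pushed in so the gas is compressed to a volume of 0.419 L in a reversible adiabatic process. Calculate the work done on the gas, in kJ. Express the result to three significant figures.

W ≈ 28.4 kJ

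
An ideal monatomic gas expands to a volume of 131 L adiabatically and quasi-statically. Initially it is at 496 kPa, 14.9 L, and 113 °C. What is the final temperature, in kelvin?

T₂ ≈ 90.6 K

For a reversible adiabat TV^(γ−1) is constant, so T₂ = T₁ (V₁/V₂)^(γ−1).
γ = 5/3 for a monatomic ideal gas.
T₁ = 113 °C = 386.1 K.
T₂ = 386.1 × (14.9/131)^(2/3) = 90.65 K.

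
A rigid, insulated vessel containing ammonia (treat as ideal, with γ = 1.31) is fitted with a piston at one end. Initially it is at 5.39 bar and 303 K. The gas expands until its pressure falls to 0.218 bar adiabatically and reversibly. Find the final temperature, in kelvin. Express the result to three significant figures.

Along an adiabat T P^((1−γ)/γ) is constant, so T₂ = T₁ (P₂/P₁)^((γ−1)/γ).
T₂ = 303 × (0.218/5.39)^(0.237) = 141.8 K.

T₂ ≈ 142 K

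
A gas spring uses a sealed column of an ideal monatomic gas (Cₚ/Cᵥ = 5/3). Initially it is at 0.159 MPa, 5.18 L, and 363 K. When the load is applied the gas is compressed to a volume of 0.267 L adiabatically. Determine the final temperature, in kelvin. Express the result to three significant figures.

For a reversible adiabat TV^(γ−1) is constant, so T₂ = T₁ (V₁/V₂)^(γ−1).
T₂ = 363 × (5.18/0.267)^(2/3) = 2621 K.

T₂ ≈ 2620 K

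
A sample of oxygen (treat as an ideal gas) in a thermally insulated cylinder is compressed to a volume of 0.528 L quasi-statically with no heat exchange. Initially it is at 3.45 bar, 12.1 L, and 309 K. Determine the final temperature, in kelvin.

Adiabatic: T₁V₁^(γ−1) = T₂V₂^(γ−1) ⇒ T₂ = T₁ (V₁/V₂)^(γ−1).
γ = 7/5 for a diatomic ideal gas.
T₂ = 309 × (12.1/0.528)^(2/5) = 1081 K.

T₂ ≈ 1080 K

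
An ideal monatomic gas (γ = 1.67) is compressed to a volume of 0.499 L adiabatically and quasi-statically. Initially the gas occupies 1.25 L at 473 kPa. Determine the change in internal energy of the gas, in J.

ΔU ≈ 750 J

P₂ = P₁(V₁/V₂)^γ = 473×(1.25/0.499)^(1.67) = 2192 kPa.
For a reversible adiabat, W_by_gas = (P₁V₁ − P₂V₂)/(γ−1).
W_by = (473000×0.00125 − 2.192×10^6×0.000499) / (0.67) = -750.2 J.
Q = 0 ⇒ ΔU = −W_by = 750.2 J.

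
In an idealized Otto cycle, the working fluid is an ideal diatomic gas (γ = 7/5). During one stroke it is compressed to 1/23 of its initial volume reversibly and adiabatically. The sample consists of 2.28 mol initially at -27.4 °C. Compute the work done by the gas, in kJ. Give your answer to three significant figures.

W ≈ -29.2 kJ

For a reversible adiabat TV^(γ−1) is constant, so T₂ = T₁ (V₁/V₂)^(γ−1).
T₁ = -27.4 °C = 245.7 K.
T₂ = 245.7 × 23^(2/5) = 861.4 K.
Q = 0, so ΔU = W_on_gas = nCᵥΔT with Cᵥ = R/(γ−1) = 20.79 J/(mol·K).
ΔU = 2.28 × 20.79 × (861.4 − 245.7) = 29170 J.
Work done by the gas = −ΔU = -29170 J.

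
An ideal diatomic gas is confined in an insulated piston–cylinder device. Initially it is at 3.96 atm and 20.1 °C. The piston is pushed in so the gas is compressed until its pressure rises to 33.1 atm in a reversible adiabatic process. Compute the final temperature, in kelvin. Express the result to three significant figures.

Along an adiabat T P^((1−γ)/γ) is constant, so T₂ = T₁ (P₂/P₁)^((γ−1)/γ).
For a diatomic ideal gas γ = 7/5, so (γ−1)/γ = 2/7.
T₁ = 20.1 °C = 293.2 K.
T₂ = 293.2 × (33.1/3.96)^(2/7) = 537.9 K.

T₂ ≈ 538 K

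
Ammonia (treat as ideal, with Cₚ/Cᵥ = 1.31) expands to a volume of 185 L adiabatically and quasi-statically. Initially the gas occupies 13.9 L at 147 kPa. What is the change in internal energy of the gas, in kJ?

P₂ = P₁(V₁/V₂)^γ = 147×(13.9/185)^(1.31) = 4.951 kPa.
For a reversible adiabat, W_by_gas = (P₁V₁ − P₂V₂)/(γ−1).
W_by = (147000×0.0139 − 4951×0.185) / (0.31) = 3637 J.
Q = 0 ⇒ ΔU = −W_by = -3637 J.

ΔU ≈ -3.64 kJ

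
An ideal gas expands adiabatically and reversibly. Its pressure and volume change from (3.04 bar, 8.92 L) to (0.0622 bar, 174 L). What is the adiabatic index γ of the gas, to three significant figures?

γ ≈ 1.31

PV^γ = const ⇒ γ = ln(P₂/P₁) / ln(V₁/V₂).
γ = ln(0.0622/3.04) / ln(8.92/174) = 1.309.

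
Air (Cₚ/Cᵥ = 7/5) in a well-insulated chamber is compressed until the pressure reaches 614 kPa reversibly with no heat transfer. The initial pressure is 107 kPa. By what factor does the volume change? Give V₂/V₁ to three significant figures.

From PV^γ = const, V₂/V₁ = (P₁/P₂)^(1/γ).
V₂/V₁ = (107/614)^(5/7) = 0.2871.

V₂/V₁ ≈ 0.287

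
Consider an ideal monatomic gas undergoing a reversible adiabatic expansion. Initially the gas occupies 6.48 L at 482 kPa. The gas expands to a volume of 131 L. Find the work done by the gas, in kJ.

W ≈ 4.05 kJ

γ = 5/3 for a monatomic ideal gas.
P₂ = P₁(V₁/V₂)^γ = 482×(6.48/131)^(5/3) = 3.213 kPa.
For a reversible adiabat, W_by_gas = (P₁V₁ − P₂V₂)/(γ−1).
W_by = (482000×0.00648 − 3213×0.131) / (2/3) = 4054 J.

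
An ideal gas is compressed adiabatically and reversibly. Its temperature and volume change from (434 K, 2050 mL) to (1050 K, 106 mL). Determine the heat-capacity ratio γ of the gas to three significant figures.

γ ≈ 1.30

TV^(γ−1) = const ⇒ γ − 1 = ln(T₂/T₁) / ln(V₁/V₂).
γ = 1 + ln(1050/434) / ln(2050/106) = 1.298.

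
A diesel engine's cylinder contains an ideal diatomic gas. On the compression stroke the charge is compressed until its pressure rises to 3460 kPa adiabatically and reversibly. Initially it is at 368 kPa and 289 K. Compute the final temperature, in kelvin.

T₂ ≈ 548 K

Adiabatic: T₂/T₁ = (P₂/P₁)^((γ−1)/γ).
For a diatomic ideal gas γ = 7/5, so (γ−1)/γ = 2/7.
T₂ = 289 × (3460/368)^(2/7) = 548.2 K.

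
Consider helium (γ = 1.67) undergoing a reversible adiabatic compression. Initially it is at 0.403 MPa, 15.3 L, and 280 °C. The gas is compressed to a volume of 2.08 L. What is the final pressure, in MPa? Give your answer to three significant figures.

P₂ ≈ 11.3 MPa

Since PV^γ is constant along a reversible adiabat, P₂ = P₁ (V₁/V₂)^γ.
P₂ = 0.403 × (15.3/2.08)^(1.67) = 11.29 MPa.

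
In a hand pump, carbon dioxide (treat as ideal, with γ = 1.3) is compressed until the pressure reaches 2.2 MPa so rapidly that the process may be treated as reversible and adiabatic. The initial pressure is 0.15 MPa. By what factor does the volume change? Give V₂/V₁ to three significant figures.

V₂/V₁ ≈ 0.127

From PV^γ = const, V₂/V₁ = (P₁/P₂)^(1/γ).
V₂/V₁ = (0.15/2.2)^(0.769) = 0.1267.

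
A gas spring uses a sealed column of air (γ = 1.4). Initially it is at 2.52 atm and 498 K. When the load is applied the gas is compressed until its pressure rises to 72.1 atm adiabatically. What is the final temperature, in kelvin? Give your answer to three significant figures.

Along an adiabat T P^((1−γ)/γ) is constant, so T₂ = T₁ (P₂/P₁)^((γ−1)/γ).
T₂ = 498 × (72.1/2.52)^(0.286) = 1298 K.

T₂ ≈ 1300 K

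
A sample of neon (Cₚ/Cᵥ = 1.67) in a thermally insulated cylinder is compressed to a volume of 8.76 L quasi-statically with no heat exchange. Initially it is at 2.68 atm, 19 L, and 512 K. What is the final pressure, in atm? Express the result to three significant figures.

Adiabatic: P₁V₁^γ = P₂V₂^γ ⇒ P₂ = P₁ (V₁/V₂)^γ.
P₂ = 2.68 × (19/8.76)^(1.67) = 9.765 atm.

P₂ ≈ 9.76 atm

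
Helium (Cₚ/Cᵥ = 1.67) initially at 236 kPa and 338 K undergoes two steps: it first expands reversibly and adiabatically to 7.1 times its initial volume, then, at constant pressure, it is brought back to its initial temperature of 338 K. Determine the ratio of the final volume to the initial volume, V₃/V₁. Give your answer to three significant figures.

V₃/V₁ ≈ 26.4

Adiabatic step: V₂/V₁ = 7.1; T₂ = T₁·(1/7.1)^(0.67) = 90.9 K.
Isobaric step: V₃/V₂ = T₃/T₂ = 338/90.9.
V₃/V₁ = (V₂/V₁)(V₃/V₂) = 7.1 × (338/90.9) = 26.4.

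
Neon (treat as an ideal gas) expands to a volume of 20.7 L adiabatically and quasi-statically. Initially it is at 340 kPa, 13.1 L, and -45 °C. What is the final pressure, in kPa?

Since PV^γ is constant along a reversible adiabat, P₂ = P₁ (V₁/V₂)^γ.
γ = 5/3 for a monatomic ideal gas.
P₂ = 340 × (13.1/20.7)^(5/3) = 158.6 kPa.

P₂ ≈ 159 kPa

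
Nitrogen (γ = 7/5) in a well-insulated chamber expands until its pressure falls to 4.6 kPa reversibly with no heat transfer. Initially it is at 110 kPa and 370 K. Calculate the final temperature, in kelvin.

T₂ ≈ 149 K

Adiabatic: T₂/T₁ = (P₂/P₁)^((γ−1)/γ).
T₂ = 370 × (4.6/110)^(2/7) = 149.4 K.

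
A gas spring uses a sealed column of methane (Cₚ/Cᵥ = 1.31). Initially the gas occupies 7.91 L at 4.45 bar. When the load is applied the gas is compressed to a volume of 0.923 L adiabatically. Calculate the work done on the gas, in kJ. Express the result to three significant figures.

P₂ = P₁(V₁/V₂)^γ = 4.45×(7.91/0.923)^(1.31) = 74.23 bar.
For a reversible adiabat, W_by_gas = (P₁V₁ − P₂V₂)/(γ−1).
W_by = (445000×0.00791 − 7.423×10^6×0.000923) / (0.31) = -10750 J.
W_on_gas = −W_by = 10750 J.

W ≈ 10.7 kJ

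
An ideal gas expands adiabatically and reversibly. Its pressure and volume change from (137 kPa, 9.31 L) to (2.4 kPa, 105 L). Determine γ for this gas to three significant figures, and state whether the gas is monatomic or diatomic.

γ ≈ 1.67; monatomic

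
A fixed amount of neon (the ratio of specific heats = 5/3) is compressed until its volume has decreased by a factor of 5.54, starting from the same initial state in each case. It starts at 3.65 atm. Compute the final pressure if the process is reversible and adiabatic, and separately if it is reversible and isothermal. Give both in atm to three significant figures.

Isothermal: P₂ = P₁(V₁/V₂) = 3.65×5.54 = 20.22 atm.
Adiabatic: P₂ = P₁(V₁/V₂)^γ = 3.65×5.54^(5/3) = 63.31 atm.

adiabatic: 63.3 atm; isothermal: 20.2 atm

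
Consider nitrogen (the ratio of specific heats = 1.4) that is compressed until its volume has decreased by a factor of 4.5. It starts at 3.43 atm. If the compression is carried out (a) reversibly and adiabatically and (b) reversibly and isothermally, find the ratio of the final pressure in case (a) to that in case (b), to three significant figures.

Isothermal: P_b = P₁(V₁/V₂) = 3.43×4.5.
Adiabatic: P_a = P₁(V₁/V₂)^γ = 3.43×4.5^(1.4).
P_a/P_b = (V₁/V₂)^(γ−1) = 4.5^(0.4) = 1.825.

P_adiabatic / P_isothermal ≈ 1.83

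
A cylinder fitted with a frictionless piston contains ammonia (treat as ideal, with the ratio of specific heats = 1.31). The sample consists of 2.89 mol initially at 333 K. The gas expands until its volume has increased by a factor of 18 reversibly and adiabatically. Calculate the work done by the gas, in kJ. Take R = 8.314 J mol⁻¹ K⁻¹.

W ≈ 15.3 kJ

For a reversible adiabat TV^(γ−1) is constant, so T₂ = T₁ (V₁/V₂)^(γ−1).
T₂ = 333 × (1/18)^(0.31) = 135.9 K.
Q = 0, so ΔU = W_on_gas = nCᵥΔT with Cᵥ = R/(γ−1) = 26.82 J/(mol·K).
ΔU = 2.89 × 26.82 × (135.9 − 333) = -15270 J.
Work done by the gas = −ΔU = 15270 J.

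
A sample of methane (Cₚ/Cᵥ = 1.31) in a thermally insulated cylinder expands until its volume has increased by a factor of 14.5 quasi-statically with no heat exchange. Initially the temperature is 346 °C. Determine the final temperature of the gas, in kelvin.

T₂ ≈ 270 K

For a reversible adiabat TV^(γ−1) is constant, so T₂ = T₁ (V₁/V₂)^(γ−1).
T₁ = 346 °C = 619.1 K.
T₂ = 619.1 × (1/14.5)^(0.31) = 270.3 K.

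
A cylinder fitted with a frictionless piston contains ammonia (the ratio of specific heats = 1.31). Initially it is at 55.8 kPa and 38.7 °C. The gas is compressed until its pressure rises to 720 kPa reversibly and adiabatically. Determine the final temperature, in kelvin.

T₂ ≈ 571 K

Adiabatic: T₂/T₁ = (P₂/P₁)^((γ−1)/γ).
T₁ = 38.7 °C = 311.8 K.
T₂ = 311.8 × (720/55.8)^(0.237) = 571.2 K.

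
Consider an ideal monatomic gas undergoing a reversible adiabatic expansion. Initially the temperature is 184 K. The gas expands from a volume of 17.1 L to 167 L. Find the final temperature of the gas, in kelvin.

T₂ ≈ 40.3 K

Adiabatic: T₁V₁^(γ−1) = T₂V₂^(γ−1) ⇒ T₂ = T₁ (V₁/V₂)^(γ−1).
For a monatomic ideal gas γ = 5/3, so γ−1 = 2/3.
T₂ = 184 × (17.1/167)^(2/3) = 40.27 K.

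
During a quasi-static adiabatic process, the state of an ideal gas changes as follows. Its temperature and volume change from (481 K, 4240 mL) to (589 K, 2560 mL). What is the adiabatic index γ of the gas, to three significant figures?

γ ≈ 1.40

TV^(γ−1) = const ⇒ γ − 1 = ln(T₂/T₁) / ln(V₁/V₂).
γ = 1 + ln(589/481) / ln(4240/2560) = 1.401.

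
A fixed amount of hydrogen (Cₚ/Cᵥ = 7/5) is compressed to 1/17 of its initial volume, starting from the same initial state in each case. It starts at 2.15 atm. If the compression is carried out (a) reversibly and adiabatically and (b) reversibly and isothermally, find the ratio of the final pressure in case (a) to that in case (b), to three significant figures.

Isothermal: P_b = P₁(V₁/V₂) = 2.15×17.
Adiabatic: P_a = P₁(V₁/V₂)^γ = 2.15×17^(7/5).
P_a/P_b = (V₁/V₂)^(γ−1) = 17^(2/5) = 3.106.

P_adiabatic / P_isothermal ≈ 3.11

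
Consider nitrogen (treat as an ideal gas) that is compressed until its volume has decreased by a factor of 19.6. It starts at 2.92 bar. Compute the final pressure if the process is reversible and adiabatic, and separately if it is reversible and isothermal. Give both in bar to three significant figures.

For a diatomic ideal gas γ = 7/5.
Isothermal: P₂ = P₁(V₁/V₂) = 2.92×19.6 = 57.23 bar.
Adiabatic: P₂ = P₁(V₁/V₂)^γ = 2.92×19.6^(7/5) = 188.2 bar.

adiabatic: 188 bar; isothermal: 57.2 bar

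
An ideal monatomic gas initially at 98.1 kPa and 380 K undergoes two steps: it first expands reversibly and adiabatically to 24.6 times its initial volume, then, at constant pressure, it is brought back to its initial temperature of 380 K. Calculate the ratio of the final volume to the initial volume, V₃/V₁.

V₃/V₁ ≈ 208

For a monatomic ideal gas γ = 5/3.
Adiabatic step: V₂/V₁ = 24.6; T₂ = T₁·(1/24.6)^(2/3) = 44.93 K.
Isobaric step: V₃/V₂ = T₃/T₂ = 380/44.93.
V₃/V₁ = (V₂/V₁)(V₃/V₂) = 24.6 × (380/44.93) = 208.1.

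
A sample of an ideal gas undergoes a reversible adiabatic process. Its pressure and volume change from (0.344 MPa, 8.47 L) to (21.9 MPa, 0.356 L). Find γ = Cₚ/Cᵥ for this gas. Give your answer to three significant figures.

PV^γ = const ⇒ γ = ln(P₂/P₁) / ln(V₁/V₂).
γ = ln(21.9/0.344) / ln(8.47/0.356) = 1.311.

γ ≈ 1.31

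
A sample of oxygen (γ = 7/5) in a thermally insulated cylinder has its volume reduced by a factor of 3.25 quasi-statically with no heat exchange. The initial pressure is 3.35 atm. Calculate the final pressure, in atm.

P₂ ≈ 17.4 atm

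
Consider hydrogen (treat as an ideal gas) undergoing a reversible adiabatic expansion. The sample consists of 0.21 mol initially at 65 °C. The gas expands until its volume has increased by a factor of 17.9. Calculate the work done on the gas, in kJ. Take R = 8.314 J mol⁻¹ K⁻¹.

Adiabatic: T₁V₁^(γ−1) = T₂V₂^(γ−1) ⇒ T₂ = T₁ (V₁/V₂)^(γ−1).
γ = 7/5 for a diatomic ideal gas, so γ−1 = 2/5.
T₁ = 65 °C = 338.1 K.
T₂ = 338.1 × (1/17.9)^(2/5) = 106.7 K.
Q = 0, so ΔU = W_on_gas = nCᵥΔT with Cᵥ = R/(γ−1) = 20.79 J/(mol·K).
ΔU = 0.21 × 20.79 × (106.7 − 338.1) = -1010 J.

W ≈ -1.01 kJ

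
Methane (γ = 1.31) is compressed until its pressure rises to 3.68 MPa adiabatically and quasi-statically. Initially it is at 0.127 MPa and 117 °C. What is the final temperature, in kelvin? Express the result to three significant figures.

T₂ ≈ 865 K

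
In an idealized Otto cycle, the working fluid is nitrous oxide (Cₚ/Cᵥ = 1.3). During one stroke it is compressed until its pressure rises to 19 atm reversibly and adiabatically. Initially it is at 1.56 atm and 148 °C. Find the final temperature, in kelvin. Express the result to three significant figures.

T₂ ≈ 750 K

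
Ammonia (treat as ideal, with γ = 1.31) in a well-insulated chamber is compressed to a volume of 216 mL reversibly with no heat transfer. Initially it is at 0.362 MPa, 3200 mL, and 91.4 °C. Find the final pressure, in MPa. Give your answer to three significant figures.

P₂ ≈ 12.4 MPa

Since PV^γ is constant along a reversible adiabat, P₂ = P₁ (V₁/V₂)^γ.
P₂ = 0.362 × (3200/216)^(1.31) = 12.37 MPa.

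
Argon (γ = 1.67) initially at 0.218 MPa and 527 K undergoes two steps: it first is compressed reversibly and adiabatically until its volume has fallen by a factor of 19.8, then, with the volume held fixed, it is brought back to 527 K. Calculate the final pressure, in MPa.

P₃ ≈ 4.32 MPa

Adiabatic step (PV^γ = const): P₂ = 0.218×19.8^(1.67) = 31.91 MPa; T₂ = 527×19.8^(0.67) = 3896 K.
Isochoric: P₃ = P₂(T₃/T₂) = 31.91 × (527/3896) = 4.316 MPa.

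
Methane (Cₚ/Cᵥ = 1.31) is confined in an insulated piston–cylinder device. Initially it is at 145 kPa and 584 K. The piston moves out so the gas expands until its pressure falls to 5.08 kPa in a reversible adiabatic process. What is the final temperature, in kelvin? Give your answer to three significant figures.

T₂ ≈ 264 K

Adiabatic: T₂/T₁ = (P₂/P₁)^((γ−1)/γ).
T₂ = 584 × (5.08/145)^(0.237) = 264.2 K.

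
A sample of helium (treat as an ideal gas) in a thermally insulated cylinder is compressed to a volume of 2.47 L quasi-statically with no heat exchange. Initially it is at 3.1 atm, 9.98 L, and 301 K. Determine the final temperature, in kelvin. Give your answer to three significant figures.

For a reversible adiabat TV^(γ−1) is constant, so T₂ = T₁ (V₁/V₂)^(γ−1).
γ = 5/3 for a monatomic ideal gas.
T₂ = 301 × (9.98/2.47)^(2/3) = 763.6 K.

T₂ ≈ 764 K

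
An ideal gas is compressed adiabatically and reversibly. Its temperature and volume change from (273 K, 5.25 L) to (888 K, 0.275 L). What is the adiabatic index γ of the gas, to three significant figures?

TV^(γ−1) = const ⇒ γ − 1 = ln(T₂/T₁) / ln(V₁/V₂).
γ = 1 + ln(888/273) / ln(5.25/0.275) = 1.4.

γ ≈ 1.40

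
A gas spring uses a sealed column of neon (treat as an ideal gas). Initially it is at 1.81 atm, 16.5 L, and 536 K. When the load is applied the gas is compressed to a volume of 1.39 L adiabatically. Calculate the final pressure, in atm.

P₂ ≈ 112 atm

Adiabatic: P₁V₁^γ = P₂V₂^γ ⇒ P₂ = P₁ (V₁/V₂)^γ.
γ = 5/3 for a monatomic ideal gas.
P₂ = 1.81 × (16.5/1.39)^(5/3) = 111.8 atm.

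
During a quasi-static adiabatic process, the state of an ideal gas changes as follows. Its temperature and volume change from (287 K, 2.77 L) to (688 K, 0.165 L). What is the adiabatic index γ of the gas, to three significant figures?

γ ≈ 1.31

TV^(γ−1) = const ⇒ γ − 1 = ln(T₂/T₁) / ln(V₁/V₂).
γ = 1 + ln(688/287) / ln(2.77/0.165) = 1.31.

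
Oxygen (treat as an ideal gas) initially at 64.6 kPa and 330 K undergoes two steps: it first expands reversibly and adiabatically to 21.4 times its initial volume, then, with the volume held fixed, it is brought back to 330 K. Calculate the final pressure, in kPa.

P₃ ≈ 3.02 kPa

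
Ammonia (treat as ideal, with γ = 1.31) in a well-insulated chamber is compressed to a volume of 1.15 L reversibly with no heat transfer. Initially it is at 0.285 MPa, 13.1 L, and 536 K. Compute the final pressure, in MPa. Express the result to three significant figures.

P₂ ≈ 6.90 MPa

Adiabatic: P₁V₁^γ = P₂V₂^γ ⇒ P₂ = P₁ (V₁/V₂)^γ.
P₂ = 0.285 × (13.1/1.15)^(1.31) = 6.902 MPa.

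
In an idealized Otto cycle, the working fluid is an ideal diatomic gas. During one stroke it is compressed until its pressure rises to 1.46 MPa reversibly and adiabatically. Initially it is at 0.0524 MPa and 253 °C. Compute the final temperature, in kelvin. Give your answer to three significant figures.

T₂ ≈ 1360 K

Along an adiabat T P^((1−γ)/γ) is constant, so T₂ = T₁ (P₂/P₁)^((γ−1)/γ).
For a diatomic ideal gas γ = 7/5, so (γ−1)/γ = 2/7.
T₁ = 253 °C = 526.1 K.
T₂ = 526.1 × (1.46/0.0524)^(2/7) = 1361 K.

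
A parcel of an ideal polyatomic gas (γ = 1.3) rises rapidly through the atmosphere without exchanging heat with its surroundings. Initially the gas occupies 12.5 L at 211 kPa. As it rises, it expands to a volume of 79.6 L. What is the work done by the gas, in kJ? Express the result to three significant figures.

P₂ = P₁(V₁/V₂)^γ = 211×(12.5/79.6)^(1.3) = 19.01 kPa.
For a reversible adiabat, W_by_gas = (P₁V₁ − P₂V₂)/(γ−1).
W_by = (211000×0.0125 − 19010×0.0796) / (0.3) = 3747 J.

W ≈ 3.75 kJ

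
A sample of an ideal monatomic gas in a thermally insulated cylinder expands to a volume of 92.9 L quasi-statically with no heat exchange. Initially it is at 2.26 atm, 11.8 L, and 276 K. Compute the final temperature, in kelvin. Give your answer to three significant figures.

Adiabatic: T₁V₁^(γ−1) = T₂V₂^(γ−1) ⇒ T₂ = T₁ (V₁/V₂)^(γ−1).
γ = 5/3 for a monatomic ideal gas.
T₂ = 276 × (11.8/92.9)^(2/3) = 69.74 K.

T₂ ≈ 69.7 K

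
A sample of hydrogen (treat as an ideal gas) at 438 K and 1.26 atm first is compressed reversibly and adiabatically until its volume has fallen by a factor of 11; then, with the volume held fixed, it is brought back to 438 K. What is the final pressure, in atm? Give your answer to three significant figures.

P₃ ≈ 13.9 atm

For a diatomic ideal gas γ = 7/5.
Adiabatic step (PV^γ = const): P₂ = 1.26×11^(7/5) = 36.17 atm; T₂ = 438×11^(2/5) = 1143 K.
Isochoric: P₃ = P₂(T₃/T₂) = 36.17 × (438/1143) = 13.86 atm.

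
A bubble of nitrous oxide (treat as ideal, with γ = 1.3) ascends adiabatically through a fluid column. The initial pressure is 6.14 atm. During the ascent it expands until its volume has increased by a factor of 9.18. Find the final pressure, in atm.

P₂ ≈ 0.344 atm

Since PV^γ is constant along a reversible adiabat, P₂ = P₁ (V₁/V₂)^γ.
P₂ = 6.14 × (1/9.18)^(1.3) = 0.3439 atm.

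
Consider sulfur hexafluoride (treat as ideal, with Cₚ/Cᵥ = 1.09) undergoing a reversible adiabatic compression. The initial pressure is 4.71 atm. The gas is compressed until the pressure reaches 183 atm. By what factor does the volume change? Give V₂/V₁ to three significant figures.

From PV^γ = const, V₂/V₁ = (P₁/P₂)^(1/γ).
V₂/V₁ = (4.71/183)^(0.917) = 0.03482.

V₂/V₁ ≈ 0.0348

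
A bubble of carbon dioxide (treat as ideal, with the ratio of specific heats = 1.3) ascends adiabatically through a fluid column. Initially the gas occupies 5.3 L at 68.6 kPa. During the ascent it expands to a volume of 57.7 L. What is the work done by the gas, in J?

W ≈ 620 J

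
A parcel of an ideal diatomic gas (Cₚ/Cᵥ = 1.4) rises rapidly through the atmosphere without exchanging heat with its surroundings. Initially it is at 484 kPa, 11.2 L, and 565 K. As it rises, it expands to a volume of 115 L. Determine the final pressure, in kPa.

P₂ ≈ 18.6 kPa

Since PV^γ is constant along a reversible adiabat, P₂ = P₁ (V₁/V₂)^γ.
P₂ = 484 × (11.2/115)^(1.4) = 18.57 kPa.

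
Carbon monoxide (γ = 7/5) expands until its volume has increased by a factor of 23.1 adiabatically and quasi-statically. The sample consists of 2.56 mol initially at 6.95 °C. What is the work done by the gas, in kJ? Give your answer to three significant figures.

W ≈ 10.7 kJ

Adiabatic: T₁V₁^(γ−1) = T₂V₂^(γ−1) ⇒ T₂ = T₁ (V₁/V₂)^(γ−1).
T₁ = 6.95 °C = 280.1 K.
T₂ = 280.1 × (1/23.1)^(2/5) = 79.78 K.
Q = 0, so ΔU = W_on_gas = nCᵥΔT with Cᵥ = R/(γ−1) = 20.79 J/(mol·K).
ΔU = 2.56 × 20.79 × (79.78 − 280.1) = -10660 J.
Work done by the gas = −ΔU = 10660 J.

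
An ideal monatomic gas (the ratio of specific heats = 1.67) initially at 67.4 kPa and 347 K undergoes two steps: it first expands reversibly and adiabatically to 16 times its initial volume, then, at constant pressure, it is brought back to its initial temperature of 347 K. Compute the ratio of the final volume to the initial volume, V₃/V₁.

Adiabatic step: V₂/V₁ = 16; T₂ = T₁·(1/16)^(0.67) = 54.15 K.
Isobaric step: V₃/V₂ = T₃/T₂ = 347/54.15.
V₃/V₁ = (V₂/V₁)(V₃/V₂) = 16 × (347/54.15) = 102.5.

V₃/V₁ ≈ 103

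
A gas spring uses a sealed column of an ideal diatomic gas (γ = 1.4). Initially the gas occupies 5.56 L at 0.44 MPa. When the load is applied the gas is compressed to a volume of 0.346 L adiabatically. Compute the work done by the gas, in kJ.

W ≈ -12.5 kJ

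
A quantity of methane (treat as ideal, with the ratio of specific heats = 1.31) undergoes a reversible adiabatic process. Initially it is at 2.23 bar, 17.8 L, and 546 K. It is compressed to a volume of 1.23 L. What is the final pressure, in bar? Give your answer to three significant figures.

P₂ ≈ 73.9 bar

Since PV^γ is constant along a reversible adiabat, P₂ = P₁ (V₁/V₂)^γ.
P₂ = 2.23 × (17.8/1.23)^(1.31) = 73.89 bar.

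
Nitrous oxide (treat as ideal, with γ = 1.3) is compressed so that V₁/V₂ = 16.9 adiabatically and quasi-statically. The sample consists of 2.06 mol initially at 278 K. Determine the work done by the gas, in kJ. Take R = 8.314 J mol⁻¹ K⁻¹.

W ≈ -21.2 kJ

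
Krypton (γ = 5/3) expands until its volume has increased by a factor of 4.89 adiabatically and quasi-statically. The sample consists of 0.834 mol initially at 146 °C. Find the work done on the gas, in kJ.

For a reversible adiabat TV^(γ−1) is constant, so T₂ = T₁ (V₁/V₂)^(γ−1).
T₁ = 146 °C = 419.1 K.
T₂ = 419.1 × (1/4.89)^(2/3) = 145.5 K.
Q = 0, so ΔU = W_on_gas = nCᵥΔT with Cᵥ = R/(γ−1) = 12.47 J/(mol·K).
ΔU = 0.834 × 12.47 × (145.5 − 419.1) = -2846 J.

W ≈ -2.85 kJ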